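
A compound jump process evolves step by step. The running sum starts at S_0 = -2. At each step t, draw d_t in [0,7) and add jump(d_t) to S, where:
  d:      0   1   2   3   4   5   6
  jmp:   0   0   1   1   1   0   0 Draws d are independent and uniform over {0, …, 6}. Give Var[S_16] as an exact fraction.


Outcome values over d=0..6: [0, 0, 1, 1, 1, 0, 0]
Σy = 3, Σy² = 3, M = 7
μ = 3/7 = 3/7,  σ² = 3/7 − (3/7)² = 12/49
Independent increments: Var[S_16] = 16·σ² = 16·(12/49) = 192/49

192/49


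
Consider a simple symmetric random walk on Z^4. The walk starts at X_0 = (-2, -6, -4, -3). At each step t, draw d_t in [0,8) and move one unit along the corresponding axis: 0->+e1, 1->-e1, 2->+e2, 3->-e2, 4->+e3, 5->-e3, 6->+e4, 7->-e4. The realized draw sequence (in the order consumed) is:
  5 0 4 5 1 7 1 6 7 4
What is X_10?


t=0: X=(-2, -6, -4, -3), d=5 → -e3, X_1=(-2, -6, -5, -3)
t=1: X=(-2, -6, -5, -3), d=0 → +e1, X_2=(-1, -6, -5, -3)
t=2: X=(-1, -6, -5, -3), d=4 → +e3, X_3=(-1, -6, -4, -3)
t=3: X=(-1, -6, -4, -3), d=5 → -e3, X_4=(-1, -6, -5, -3)
t=4: X=(-1, -6, -5, -3), d=1 → -e1, X_5=(-2, -6, -5, -3)
t=5: X=(-2, -6, -5, -3), d=7 → -e4, X_6=(-2, -6, -5, -4)
t=6: X=(-2, -6, -5, -4), d=1 → -e1, X_7=(-3, -6, -5, -4)
t=7: X=(-3, -6, -5, -4), d=6 → +e4, X_8=(-3, -6, -5, -3)
t=8: X=(-3, -6, -5, -3), d=7 → -e4, X_9=(-3, -6, -5, -4)
t=9: X=(-3, -6, -5, -4), d=4 → +e3, X_10=(-3, -6, -4, -4)

(-3, -6, -4, -4)


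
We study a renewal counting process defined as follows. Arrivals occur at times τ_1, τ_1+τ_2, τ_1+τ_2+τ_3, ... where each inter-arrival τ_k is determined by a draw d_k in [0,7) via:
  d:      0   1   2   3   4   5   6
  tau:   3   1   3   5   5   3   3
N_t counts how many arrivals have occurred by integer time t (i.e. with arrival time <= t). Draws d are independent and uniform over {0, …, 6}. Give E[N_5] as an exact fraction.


Inter-arrival values over d=0..6: [3, 1, 3, 5, 5, 3, 3]
Each d has probability 1/7, so the pmf of τ is: f(1) = 1/7, f(3) = 4/7, f(5) = 2/7
Renewal equation for m(n) = E[N_n]: condition on τ_1 = k (if k <= n, one arrival plus a fresh copy on the remaining n−k steps): m(n) = F(n) + Σ_{k<=n} f(k)·m(n−k), where F(n) = P(τ <= n) and m(0) = 0
m(1) = F(1) = 1/7
m(2) = F(2) + f(1)·m(1) = 1/7 + 1/7·1/7 = 8/49
m(3) = F(3) + f(1)·m(2) = 5/7 + 1/7·8/49 = 253/343
m(4) = F(4) + f(1)·m(3) + f(3)·m(1) = 5/7 + 1/7·253/343 + 4/7·1/7 = 2164/2401
m(5) = F(5) + f(1)·m(4) + f(3)·m(2) = 1 + 1/7·2164/2401 + 4/7·8/49 = 20539/16807
E[N_5] = m(5) = 20539/16807

20539/16807


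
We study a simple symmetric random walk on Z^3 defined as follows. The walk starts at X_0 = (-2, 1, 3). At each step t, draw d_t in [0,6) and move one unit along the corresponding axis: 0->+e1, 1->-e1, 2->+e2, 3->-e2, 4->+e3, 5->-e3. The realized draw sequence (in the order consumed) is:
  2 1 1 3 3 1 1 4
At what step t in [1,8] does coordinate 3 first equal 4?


t=0: X=(-2, 1, 3), d=2 → +e2, X_1=(-2, 2, 3)
t=1: X=(-2, 2, 3), d=1 → -e1, X_2=(-3, 2, 3)
t=2: X=(-3, 2, 3), d=1 → -e1, X_3=(-4, 2, 3)
t=3: X=(-4, 2, 3), d=3 → -e2, X_4=(-4, 1, 3)
t=4: X=(-4, 1, 3), d=3 → -e2, X_5=(-4, 0, 3)
t=5: X=(-4, 0, 3), d=1 → -e1, X_6=(-5, 0, 3)
t=6: X=(-5, 0, 3), d=1 → -e1, X_7=(-6, 0, 3)
t=7: X=(-6, 0, 3), d=4 → +e3, X_8=(-6, 0, 4)

8


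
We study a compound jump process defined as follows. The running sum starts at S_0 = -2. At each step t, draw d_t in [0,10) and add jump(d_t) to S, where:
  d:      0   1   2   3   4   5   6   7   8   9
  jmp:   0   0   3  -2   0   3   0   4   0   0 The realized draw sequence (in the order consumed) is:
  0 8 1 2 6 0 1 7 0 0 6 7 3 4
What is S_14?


7

t=0: S=-2, d=0, jump=0, S_1=-2
t=1: S=-2, d=8, jump=0, S_2=-2
t=2: S=-2, d=1, jump=0, S_3=-2
t=3: S=-2, d=2, jump=3, S_4=1
t=4: S=1, d=6, jump=0, S_5=1
t=5: S=1, d=0, jump=0, S_6=1
t=6: S=1, d=1, jump=0, S_7=1
t=7: S=1, d=7, jump=4, S_8=5
t=8: S=5, d=0, jump=0, S_9=5
t=9: S=5, d=0, jump=0, S_10=5
t=10: S=5, d=6, jump=0, S_11=5
t=11: S=5, d=7, jump=4, S_12=9
t=12: S=9, d=3, jump=-2, S_13=7
t=13: S=7, d=4, jump=0, S_14=7


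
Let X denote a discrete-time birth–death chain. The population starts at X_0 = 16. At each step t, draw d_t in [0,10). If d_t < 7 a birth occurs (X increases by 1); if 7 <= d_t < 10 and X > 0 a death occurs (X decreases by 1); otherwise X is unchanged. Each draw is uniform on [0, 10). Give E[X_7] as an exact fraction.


94/5

X can drop by at most 1 per step and X_0 = 16 > T = 7, so X_t >= 16 − t >= 9 > 0 for every t <= 7: the floor at 0 (the 'and X > 0' condition) never binds. Hence X_7 = X_0 + Σ_{t<7} Y_t with i.i.d. increments Y_t = y(d_t) ∈ {+1, −1, 0}.
Outcome values over d=0..9: [1, 1, 1, 1, 1, 1, 1, -1, -1, -1]
Σy = 4, Σy² = 10, M = 10
μ = 4/10 = 2/5,  σ² = 10/10 − (2/5)² = 21/25
E[X_7] = 16 + 7·(2/5) = 94/5


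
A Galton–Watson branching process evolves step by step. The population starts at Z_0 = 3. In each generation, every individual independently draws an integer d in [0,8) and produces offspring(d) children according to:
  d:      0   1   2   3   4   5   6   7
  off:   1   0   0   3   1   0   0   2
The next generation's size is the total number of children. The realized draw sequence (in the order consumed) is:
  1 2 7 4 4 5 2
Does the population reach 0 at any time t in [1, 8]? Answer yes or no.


gen 0: Z_0=3, draws=[1, 2, 7], offspring=[0, 0, 2], Z_1=2
gen 1: Z_1=2, draws=[4, 4], offspring=[1, 1], Z_2=2
gen 2: Z_2=2, draws=[5, 2], offspring=[0, 0], Z_3=0
gen 3: Z_3=0, draws=[], offspring=[], Z_4=0
gen 4: Z_4=0, draws=[], offspring=[], Z_5=0
gen 5: Z_5=0, draws=[], offspring=[], Z_6=0
gen 6: Z_6=0, draws=[], offspring=[], Z_7=0
gen 7: Z_7=0, draws=[], offspring=[], Z_8=0

yes


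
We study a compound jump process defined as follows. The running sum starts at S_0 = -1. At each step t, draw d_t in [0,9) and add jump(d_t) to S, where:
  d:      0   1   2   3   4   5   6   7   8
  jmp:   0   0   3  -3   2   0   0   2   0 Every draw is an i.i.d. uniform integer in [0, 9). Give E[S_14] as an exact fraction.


47/9

Outcome values over d=0..8: [0, 0, 3, -3, 2, 0, 0, 2, 0]
Σy = 4, Σy² = 26, M = 9
μ = 4/9 = 4/9,  σ² = 26/9 − (4/9)² = 218/81
E[S_14] = -1 + 14·(4/9) = 47/9


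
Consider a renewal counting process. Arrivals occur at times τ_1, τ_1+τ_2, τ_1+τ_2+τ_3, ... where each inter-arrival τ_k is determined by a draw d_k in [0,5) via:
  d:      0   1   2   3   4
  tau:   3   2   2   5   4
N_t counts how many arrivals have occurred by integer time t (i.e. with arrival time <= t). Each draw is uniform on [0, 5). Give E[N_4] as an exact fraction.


Inter-arrival values over d=0..4: [3, 2, 2, 5, 4]
Each d has probability 1/5, so the pmf of τ is: f(2) = 2/5, f(3) = 1/5, f(4) = 1/5, f(5) = 1/5
Renewal equation for m(n) = E[N_n]: condition on τ_1 = k (if k <= n, one arrival plus a fresh copy on the remaining n−k steps): m(n) = F(n) + Σ_{k<=n} f(k)·m(n−k), where F(n) = P(τ <= n) and m(0) = 0
m(1) = F(1) = 0
m(2) = F(2) = 2/5
m(3) = F(3) = 3/5
m(4) = F(4) + f(2)·m(2) = 4/5 + 2/5·2/5 = 24/25
E[N_4] = m(4) = 24/25

24/25


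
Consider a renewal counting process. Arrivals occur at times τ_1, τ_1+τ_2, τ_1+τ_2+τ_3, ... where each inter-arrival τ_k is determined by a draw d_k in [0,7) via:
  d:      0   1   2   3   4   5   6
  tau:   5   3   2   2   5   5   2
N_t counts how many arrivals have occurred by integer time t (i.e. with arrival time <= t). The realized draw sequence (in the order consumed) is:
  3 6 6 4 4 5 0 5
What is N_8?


draw d_1=3: τ_1=2, arrival time A_1=2
draw d_2=6: τ_2=2, arrival time A_2=4
draw d_3=6: τ_3=2, arrival time A_3=6
draw d_4=4: τ_4=5, arrival time A_4=11
draw d_5=4: τ_5=5, arrival time A_5=16
draw d_6=5: τ_6=5, arrival time A_6=21
draw d_7=0: τ_7=5, arrival time A_7=26
draw d_8=5: τ_8=5, arrival time A_8=31
N_t over t=0..8: 0:0 1:0 2:1 3:1 4:2 5:2 6:3 7:3 8:3

3


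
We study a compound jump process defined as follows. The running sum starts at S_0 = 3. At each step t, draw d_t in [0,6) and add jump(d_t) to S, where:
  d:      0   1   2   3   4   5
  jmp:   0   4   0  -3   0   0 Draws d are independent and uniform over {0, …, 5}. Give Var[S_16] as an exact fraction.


Outcome values over d=0..5: [0, 4, 0, -3, 0, 0]
Σy = 1, Σy² = 25, M = 6
μ = 1/6 = 1/6,  σ² = 25/6 − (1/6)² = 149/36
Independent increments: Var[S_16] = 16·σ² = 16·(149/36) = 596/9

596/9


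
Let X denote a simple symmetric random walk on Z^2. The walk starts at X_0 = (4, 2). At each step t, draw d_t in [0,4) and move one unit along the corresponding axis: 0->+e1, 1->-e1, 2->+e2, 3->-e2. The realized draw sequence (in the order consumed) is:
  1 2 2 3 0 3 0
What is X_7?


(5, 2)

t=0: X=(4, 2), d=1 → -e1, X_1=(3, 2)
t=1: X=(3, 2), d=2 → +e2, X_2=(3, 3)
t=2: X=(3, 3), d=2 → +e2, X_3=(3, 4)
t=3: X=(3, 4), d=3 → -e2, X_4=(3, 3)
t=4: X=(3, 3), d=0 → +e1, X_5=(4, 3)
t=5: X=(4, 3), d=3 → -e2, X_6=(4, 2)
t=6: X=(4, 2), d=0 → +e1, X_7=(5, 2)


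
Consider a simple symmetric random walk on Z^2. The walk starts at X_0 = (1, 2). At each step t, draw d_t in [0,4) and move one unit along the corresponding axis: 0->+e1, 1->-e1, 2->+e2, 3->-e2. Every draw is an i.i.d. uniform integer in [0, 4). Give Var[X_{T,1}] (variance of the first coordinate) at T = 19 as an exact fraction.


19/2

Outcome values over d=0..3: [1, -1, 0, 0]
Σy = 0, Σy² = 2, M = 4
μ = 0/4 = 0,  σ² = 2/4 − (0)² = 1/2
Independent increments: Var[X_19] = 19·σ² = 19·(1/2) = 19/2


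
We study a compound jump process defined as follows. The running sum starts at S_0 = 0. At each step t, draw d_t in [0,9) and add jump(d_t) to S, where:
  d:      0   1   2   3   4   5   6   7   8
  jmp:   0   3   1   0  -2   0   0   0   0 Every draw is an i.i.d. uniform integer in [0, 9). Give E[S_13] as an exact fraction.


Outcome values over d=0..8: [0, 3, 1, 0, -2, 0, 0, 0, 0]
Σy = 2, Σy² = 14, M = 9
μ = 2/9 = 2/9,  σ² = 14/9 − (2/9)² = 122/81
E[S_13] = 0 + 13·(2/9) = 26/9

26/9


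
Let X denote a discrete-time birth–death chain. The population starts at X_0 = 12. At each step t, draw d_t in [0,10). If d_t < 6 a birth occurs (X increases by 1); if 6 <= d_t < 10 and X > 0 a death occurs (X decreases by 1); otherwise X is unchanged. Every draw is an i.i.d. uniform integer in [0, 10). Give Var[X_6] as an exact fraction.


144/25

X can drop by at most 1 per step and X_0 = 12 > T = 6, so X_t >= 12 − t >= 6 > 0 for every t <= 6: the floor at 0 (the 'and X > 0' condition) never binds. Hence X_6 = X_0 + Σ_{t<6} Y_t with i.i.d. increments Y_t = y(d_t) ∈ {+1, −1, 0}.
Outcome values over d=0..9: [1, 1, 1, 1, 1, 1, -1, -1, -1, -1]
Σy = 2, Σy² = 10, M = 10
μ = 2/10 = 1/5,  σ² = 10/10 − (1/5)² = 24/25
Independent increments: Var[X_6] = 6·σ² = 6·(24/25) = 144/25


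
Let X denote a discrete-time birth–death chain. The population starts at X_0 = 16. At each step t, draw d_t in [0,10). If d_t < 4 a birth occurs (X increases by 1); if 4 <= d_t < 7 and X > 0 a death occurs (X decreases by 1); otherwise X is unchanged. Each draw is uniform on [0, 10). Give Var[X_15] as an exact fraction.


X can drop by at most 1 per step and X_0 = 16 > T = 15, so X_t >= 16 − t >= 1 > 0 for every t <= 15: the floor at 0 (the 'and X > 0' condition) never binds. Hence X_15 = X_0 + Σ_{t<15} Y_t with i.i.d. increments Y_t = y(d_t) ∈ {+1, −1, 0}.
Outcome values over d=0..9: [1, 1, 1, 1, -1, -1, -1, 0, 0, 0]
Σy = 1, Σy² = 7, M = 10
μ = 1/10 = 1/10,  σ² = 7/10 − (1/10)² = 69/100
Independent increments: Var[X_15] = 15·σ² = 15·(69/100) = 207/20

207/20


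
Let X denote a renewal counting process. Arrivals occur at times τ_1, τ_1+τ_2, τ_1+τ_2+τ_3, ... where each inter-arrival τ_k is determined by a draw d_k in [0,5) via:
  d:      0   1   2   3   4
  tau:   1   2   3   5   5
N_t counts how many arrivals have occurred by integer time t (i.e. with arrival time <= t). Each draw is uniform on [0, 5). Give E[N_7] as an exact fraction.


Inter-arrival values over d=0..4: [1, 2, 3, 5, 5]
Each d has probability 1/5, so the pmf of τ is: f(1) = 1/5, f(2) = 1/5, f(3) = 1/5, f(5) = 2/5
Renewal equation for m(n) = E[N_n]: condition on τ_1 = k (if k <= n, one arrival plus a fresh copy on the remaining n−k steps): m(n) = F(n) + Σ_{k<=n} f(k)·m(n−k), where F(n) = P(τ <= n) and m(0) = 0
m(1) = F(1) = 1/5
m(2) = F(2) + f(1)·m(1) = 2/5 + 1/5·1/5 = 11/25
m(3) = F(3) + f(1)·m(2) + f(2)·m(1) = 3/5 + 1/5·11/25 + 1/5·1/5 = 91/125
m(4) = F(4) + f(1)·m(3) + f(2)·m(2) + f(3)·m(1) = 3/5 + 1/5·91/125 + 1/5·11/25 + 1/5·1/5 = 546/625
m(5) = F(5) + f(1)·m(4) + f(2)·m(3) + f(3)·m(2) = 1 + 1/5·546/625 + 1/5·91/125 + 1/5·11/25 = 4401/3125
m(6) = F(6) + f(1)·m(5) + f(2)·m(4) + f(3)·m(3) + f(5)·m(1) = 1 + 1/5·4401/3125 + 1/5·546/625 + 1/5·91/125 + 2/5·1/5 = 26281/15625
m(7) = F(7) + f(1)·m(6) + f(2)·m(5) + f(3)·m(4) + f(5)·m(2) = 1 + 1/5·26281/15625 + 1/5·4401/3125 + 1/5·546/625 + 2/5·11/25 = 153811/78125
E[N_7] = m(7) = 153811/78125

153811/78125


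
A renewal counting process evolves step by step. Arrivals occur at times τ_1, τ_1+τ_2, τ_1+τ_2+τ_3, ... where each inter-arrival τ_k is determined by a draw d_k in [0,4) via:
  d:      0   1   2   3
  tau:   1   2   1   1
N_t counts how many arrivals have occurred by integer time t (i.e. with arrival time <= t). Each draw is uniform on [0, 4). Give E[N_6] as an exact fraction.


19497/4096

Inter-arrival values over d=0..3: [1, 2, 1, 1]
Each d has probability 1/4, so the pmf of τ is: f(1) = 3/4, f(2) = 1/4
Renewal equation for m(n) = E[N_n]: condition on τ_1 = k (if k <= n, one arrival plus a fresh copy on the remaining n−k steps): m(n) = F(n) + Σ_{k<=n} f(k)·m(n−k), where F(n) = P(τ <= n) and m(0) = 0
m(1) = F(1) = 3/4
m(2) = F(2) + f(1)·m(1) = 1 + 3/4·3/4 = 25/16
m(3) = F(3) + f(1)·m(2) + f(2)·m(1) = 1 + 3/4·25/16 + 1/4·3/4 = 151/64
m(4) = F(4) + f(1)·m(3) + f(2)·m(2) = 1 + 3/4·151/64 + 1/4·25/16 = 809/256
m(5) = F(5) + f(1)·m(4) + f(2)·m(3) = 1 + 3/4·809/256 + 1/4·151/64 = 4055/1024
m(6) = F(6) + f(1)·m(5) + f(2)·m(4) = 1 + 3/4·4055/1024 + 1/4·809/256 = 19497/4096
E[N_6] = m(6) = 19497/4096


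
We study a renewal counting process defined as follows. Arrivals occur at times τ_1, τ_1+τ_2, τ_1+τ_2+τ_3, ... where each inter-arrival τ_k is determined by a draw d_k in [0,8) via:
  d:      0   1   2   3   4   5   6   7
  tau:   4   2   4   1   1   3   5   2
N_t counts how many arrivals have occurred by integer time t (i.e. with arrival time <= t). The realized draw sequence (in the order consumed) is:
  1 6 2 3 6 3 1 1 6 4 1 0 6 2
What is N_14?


4

draw d_1=1: τ_1=2, arrival time A_1=2
draw d_2=6: τ_2=5, arrival time A_2=7
draw d_3=2: τ_3=4, arrival time A_3=11
draw d_4=3: τ_4=1, arrival time A_4=12
draw d_5=6: τ_5=5, arrival time A_5=17
draw d_6=3: τ_6=1, arrival time A_6=18
draw d_7=1: τ_7=2, arrival time A_7=20
draw d_8=1: τ_8=2, arrival time A_8=22
draw d_9=6: τ_9=5, arrival time A_9=27
draw d_10=4: τ_10=1, arrival time A_10=28
draw d_11=1: τ_11=2, arrival time A_11=30
draw d_12=0: τ_12=4, arrival time A_12=34
draw d_13=6: τ_13=5, arrival time A_13=39
draw d_14=2: τ_14=4, arrival time A_14=43
N_t over t=0..14: 0:0 1:0 2:1 3:1 4:1 5:1 6:1 7:2 8:2 9:2 10:2 11:3 12:4 13:4 14:4


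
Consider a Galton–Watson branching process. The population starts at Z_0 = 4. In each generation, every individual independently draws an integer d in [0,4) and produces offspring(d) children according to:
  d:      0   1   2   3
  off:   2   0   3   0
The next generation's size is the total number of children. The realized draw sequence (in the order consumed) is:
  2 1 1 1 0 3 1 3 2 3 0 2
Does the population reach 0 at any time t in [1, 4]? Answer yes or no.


no

gen 0: Z_0=4, draws=[2, 1, 1, 1], offspring=[3, 0, 0, 0], Z_1=3
gen 1: Z_1=3, draws=[0, 3, 1], offspring=[2, 0, 0], Z_2=2
gen 2: Z_2=2, draws=[3, 2], offspring=[0, 3], Z_3=3
gen 3: Z_3=3, draws=[3, 0, 2], offspring=[0, 2, 3], Z_4=5


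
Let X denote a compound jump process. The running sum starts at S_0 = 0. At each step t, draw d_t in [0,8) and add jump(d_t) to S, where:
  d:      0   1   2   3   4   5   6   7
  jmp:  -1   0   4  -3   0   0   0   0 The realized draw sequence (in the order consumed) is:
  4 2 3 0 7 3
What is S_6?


-3

t=0: S=0, d=4, jump=0, S_1=0
t=1: S=0, d=2, jump=4, S_2=4
t=2: S=4, d=3, jump=-3, S_3=1
t=3: S=1, d=0, jump=-1, S_4=0
t=4: S=0, d=7, jump=0, S_5=0
t=5: S=0, d=3, jump=-3, S_6=-3


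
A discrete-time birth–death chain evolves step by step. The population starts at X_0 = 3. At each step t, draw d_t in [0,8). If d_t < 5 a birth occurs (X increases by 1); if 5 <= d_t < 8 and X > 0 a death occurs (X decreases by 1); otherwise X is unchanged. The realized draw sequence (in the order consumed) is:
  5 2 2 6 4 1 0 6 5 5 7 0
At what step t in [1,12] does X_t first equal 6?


7

t=0: X=3, d=5 → death, X_1=2
t=1: X=2, d=2 → birth, X_2=3
t=2: X=3, d=2 → birth, X_3=4
t=3: X=4, d=6 → death, X_4=3
t=4: X=3, d=4 → birth, X_5=4
t=5: X=4, d=1 → birth, X_6=5
t=6: X=5, d=0 → birth, X_7=6
t=7: X=6, d=6 → death, X_8=5
t=8: X=5, d=5 → death, X_9=4
t=9: X=4, d=5 → death, X_10=3
t=10: X=3, d=7 → death, X_11=2
t=11: X=2, d=0 → birth, X_12=3


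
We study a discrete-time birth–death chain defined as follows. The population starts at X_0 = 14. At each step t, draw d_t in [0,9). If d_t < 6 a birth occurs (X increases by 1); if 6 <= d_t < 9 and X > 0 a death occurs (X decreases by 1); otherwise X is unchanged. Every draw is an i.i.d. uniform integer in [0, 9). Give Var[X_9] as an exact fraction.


X can drop by at most 1 per step and X_0 = 14 > T = 9, so X_t >= 14 − t >= 5 > 0 for every t <= 9: the floor at 0 (the 'and X > 0' condition) never binds. Hence X_9 = X_0 + Σ_{t<9} Y_t with i.i.d. increments Y_t = y(d_t) ∈ {+1, −1, 0}.
Outcome values over d=0..8: [1, 1, 1, 1, 1, 1, -1, -1, -1]
Σy = 3, Σy² = 9, M = 9
μ = 3/9 = 1/3,  σ² = 9/9 − (1/3)² = 8/9
Independent increments: Var[X_9] = 9·σ² = 9·(8/9) = 8

8


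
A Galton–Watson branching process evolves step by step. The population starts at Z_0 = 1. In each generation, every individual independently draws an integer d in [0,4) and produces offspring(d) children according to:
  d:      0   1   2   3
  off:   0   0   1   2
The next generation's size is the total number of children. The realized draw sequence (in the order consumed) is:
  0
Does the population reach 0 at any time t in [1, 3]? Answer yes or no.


gen 0: Z_0=1, draws=[0], offspring=[0], Z_1=0
gen 1: Z_1=0, draws=[], offspring=[], Z_2=0
gen 2: Z_2=0, draws=[], offspring=[], Z_3=0

yes


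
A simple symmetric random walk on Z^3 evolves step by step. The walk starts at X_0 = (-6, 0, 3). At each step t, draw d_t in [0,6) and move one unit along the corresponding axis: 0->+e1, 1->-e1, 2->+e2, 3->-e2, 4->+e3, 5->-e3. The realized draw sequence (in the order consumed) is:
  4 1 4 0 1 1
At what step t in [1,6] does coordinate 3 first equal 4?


1

t=0: X=(-6, 0, 3), d=4 → +e3, X_1=(-6, 0, 4)
t=1: X=(-6, 0, 4), d=1 → -e1, X_2=(-7, 0, 4)
t=2: X=(-7, 0, 4), d=4 → +e3, X_3=(-7, 0, 5)
t=3: X=(-7, 0, 5), d=0 → +e1, X_4=(-6, 0, 5)
t=4: X=(-6, 0, 5), d=1 → -e1, X_5=(-7, 0, 5)
t=5: X=(-7, 0, 5), d=1 → -e1, X_6=(-8, 0, 5)


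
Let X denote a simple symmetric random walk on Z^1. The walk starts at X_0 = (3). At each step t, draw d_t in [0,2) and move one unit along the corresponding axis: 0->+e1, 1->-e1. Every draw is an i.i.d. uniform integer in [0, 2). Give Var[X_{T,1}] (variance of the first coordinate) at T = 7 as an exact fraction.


Outcome values over d=0..1: [1, -1]
Σy = 0, Σy² = 2, M = 2
μ = 0/2 = 0,  σ² = 2/2 − (0)² = 1
Independent increments: Var[X_7] = 7·σ² = 7·(1) = 7

7


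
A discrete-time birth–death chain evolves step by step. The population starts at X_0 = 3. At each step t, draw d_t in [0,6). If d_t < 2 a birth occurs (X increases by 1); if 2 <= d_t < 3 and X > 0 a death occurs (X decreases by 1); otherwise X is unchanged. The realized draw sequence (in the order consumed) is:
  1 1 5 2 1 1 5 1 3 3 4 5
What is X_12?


t=0: X=3, d=1 → birth, X_1=4
t=1: X=4, d=1 → birth, X_2=5
t=2: X=5, d=5 → hold, X_3=5
t=3: X=5, d=2 → death, X_4=4
t=4: X=4, d=1 → birth, X_5=5
t=5: X=5, d=1 → birth, X_6=6
t=6: X=6, d=5 → hold, X_7=6
t=7: X=6, d=1 → birth, X_8=7
t=8: X=7, d=3 → hold, X_9=7
t=9: X=7, d=3 → hold, X_10=7
t=10: X=7, d=4 → hold, X_11=7
t=11: X=7, d=5 → hold, X_12=7

7


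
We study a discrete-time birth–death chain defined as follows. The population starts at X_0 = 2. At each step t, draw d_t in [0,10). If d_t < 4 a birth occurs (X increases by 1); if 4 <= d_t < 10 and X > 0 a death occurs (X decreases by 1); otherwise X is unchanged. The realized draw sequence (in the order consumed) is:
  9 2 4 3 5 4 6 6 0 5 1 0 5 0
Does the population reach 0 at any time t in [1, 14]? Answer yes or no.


yes

t=0: X=2, d=9 → death, X_1=1
t=1: X=1, d=2 → birth, X_2=2
t=2: X=2, d=4 → death, X_3=1
t=3: X=1, d=3 → birth, X_4=2
t=4: X=2, d=5 → death, X_5=1
t=5: X=1, d=4 → death, X_6=0
t=6: X=0, d=6 → hold, X_7=0
t=7: X=0, d=6 → hold, X_8=0
t=8: X=0, d=0 → birth, X_9=1
t=9: X=1, d=5 → death, X_10=0
t=10: X=0, d=1 → birth, X_11=1
t=11: X=1, d=0 → birth, X_12=2
t=12: X=2, d=5 → death, X_13=1
t=13: X=1, d=0 → birth, X_14=2


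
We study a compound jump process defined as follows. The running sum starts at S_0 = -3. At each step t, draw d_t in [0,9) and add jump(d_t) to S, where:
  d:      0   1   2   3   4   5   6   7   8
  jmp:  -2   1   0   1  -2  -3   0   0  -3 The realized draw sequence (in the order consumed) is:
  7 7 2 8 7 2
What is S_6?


-6

t=0: S=-3, d=7, jump=0, S_1=-3
t=1: S=-3, d=7, jump=0, S_2=-3
t=2: S=-3, d=2, jump=0, S_3=-3
t=3: S=-3, d=8, jump=-3, S_4=-6
t=4: S=-6, d=7, jump=0, S_5=-6
t=5: S=-6, d=2, jump=0, S_6=-6


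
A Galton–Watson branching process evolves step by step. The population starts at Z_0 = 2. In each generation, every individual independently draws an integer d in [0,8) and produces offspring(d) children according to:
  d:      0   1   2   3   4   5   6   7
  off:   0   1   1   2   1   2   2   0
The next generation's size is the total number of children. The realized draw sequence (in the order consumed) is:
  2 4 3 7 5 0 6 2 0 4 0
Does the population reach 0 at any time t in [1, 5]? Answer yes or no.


no

gen 0: Z_0=2, draws=[2, 4], offspring=[1, 1], Z_1=2
gen 1: Z_1=2, draws=[3, 7], offspring=[2, 0], Z_2=2
gen 2: Z_2=2, draws=[5, 0], offspring=[2, 0], Z_3=2
gen 3: Z_3=2, draws=[6, 2], offspring=[2, 1], Z_4=3
gen 4: Z_4=3, draws=[0, 4, 0], offspring=[0, 1, 0], Z_5=1


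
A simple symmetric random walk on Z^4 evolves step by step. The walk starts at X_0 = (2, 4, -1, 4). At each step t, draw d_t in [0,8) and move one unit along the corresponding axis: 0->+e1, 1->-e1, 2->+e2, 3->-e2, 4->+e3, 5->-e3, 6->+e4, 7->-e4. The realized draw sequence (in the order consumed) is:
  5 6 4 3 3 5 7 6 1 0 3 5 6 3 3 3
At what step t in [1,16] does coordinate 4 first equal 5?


2

t=0: X=(2, 4, -1, 4), d=5 → -e3, X_1=(2, 4, -2, 4)
t=1: X=(2, 4, -2, 4), d=6 → +e4, X_2=(2, 4, -2, 5)
t=2: X=(2, 4, -2, 5), d=4 → +e3, X_3=(2, 4, -1, 5)
t=3: X=(2, 4, -1, 5), d=3 → -e2, X_4=(2, 3, -1, 5)
t=4: X=(2, 3, -1, 5), d=3 → -e2, X_5=(2, 2, -1, 5)
t=5: X=(2, 2, -1, 5), d=5 → -e3, X_6=(2, 2, -2, 5)
t=6: X=(2, 2, -2, 5), d=7 → -e4, X_7=(2, 2, -2, 4)
t=7: X=(2, 2, -2, 4), d=6 → +e4, X_8=(2, 2, -2, 5)
t=8: X=(2, 2, -2, 5), d=1 → -e1, X_9=(1, 2, -2, 5)
t=9: X=(1, 2, -2, 5), d=0 → +e1, X_10=(2, 2, -2, 5)
t=10: X=(2, 2, -2, 5), d=3 → -e2, X_11=(2, 1, -2, 5)
t=11: X=(2, 1, -2, 5), d=5 → -e3, X_12=(2, 1, -3, 5)
t=12: X=(2, 1, -3, 5), d=6 → +e4, X_13=(2, 1, -3, 6)
t=13: X=(2, 1, -3, 6), d=3 → -e2, X_14=(2, 0, -3, 6)
t=14: X=(2, 0, -3, 6), d=3 → -e2, X_15=(2, -1, -3, 6)
t=15: X=(2, -1, -3, 6), d=3 → -e2, X_16=(2, -2, -3, 6)


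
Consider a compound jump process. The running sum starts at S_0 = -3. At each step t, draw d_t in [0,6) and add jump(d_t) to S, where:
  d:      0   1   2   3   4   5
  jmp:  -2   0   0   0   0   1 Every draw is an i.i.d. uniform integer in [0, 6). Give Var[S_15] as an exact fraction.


145/12

Outcome values over d=0..5: [-2, 0, 0, 0, 0, 1]
Σy = -1, Σy² = 5, M = 6
μ = -1/6 = -1/6,  σ² = 5/6 − (-1/6)² = 29/36
Independent increments: Var[S_15] = 15·σ² = 15·(29/36) = 145/12


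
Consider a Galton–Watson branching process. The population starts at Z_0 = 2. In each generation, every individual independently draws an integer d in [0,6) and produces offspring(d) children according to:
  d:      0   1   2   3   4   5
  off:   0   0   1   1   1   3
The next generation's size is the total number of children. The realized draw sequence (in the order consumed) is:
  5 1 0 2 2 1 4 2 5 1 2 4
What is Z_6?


2

gen 0: Z_0=2, draws=[5, 1], offspring=[3, 0], Z_1=3
gen 1: Z_1=3, draws=[0, 2, 2], offspring=[0, 1, 1], Z_2=2
gen 2: Z_2=2, draws=[1, 4], offspring=[0, 1], Z_3=1
gen 3: Z_3=1, draws=[2], offspring=[1], Z_4=1
gen 4: Z_4=1, draws=[5], offspring=[3], Z_5=3
gen 5: Z_5=3, draws=[1, 2, 4], offspring=[0, 1, 1], Z_6=2


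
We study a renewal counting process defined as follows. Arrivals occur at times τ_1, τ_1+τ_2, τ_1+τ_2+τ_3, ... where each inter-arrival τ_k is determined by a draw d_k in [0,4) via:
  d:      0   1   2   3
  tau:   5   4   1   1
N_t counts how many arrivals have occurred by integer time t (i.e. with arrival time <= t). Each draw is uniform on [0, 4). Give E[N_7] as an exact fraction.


Inter-arrival values over d=0..3: [5, 4, 1, 1]
Each d has probability 1/4, so the pmf of τ is: f(1) = 1/2, f(4) = 1/4, f(5) = 1/4
Renewal equation for m(n) = E[N_n]: condition on τ_1 = k (if k <= n, one arrival plus a fresh copy on the remaining n−k steps): m(n) = F(n) + Σ_{k<=n} f(k)·m(n−k), where F(n) = P(τ <= n) and m(0) = 0
m(1) = F(1) = 1/2
m(2) = F(2) + f(1)·m(1) = 1/2 + 1/2·1/2 = 3/4
m(3) = F(3) + f(1)·m(2) = 1/2 + 1/2·3/4 = 7/8
m(4) = F(4) + f(1)·m(3) = 3/4 + 1/2·7/8 = 19/16
m(5) = F(5) + f(1)·m(4) + f(4)·m(1) = 1 + 1/2·19/16 + 1/4·1/2 = 55/32
m(6) = F(6) + f(1)·m(5) + f(4)·m(2) + f(5)·m(1) = 1 + 1/2·55/32 + 1/4·3/4 + 1/4·1/2 = 139/64
m(7) = F(7) + f(1)·m(6) + f(4)·m(3) + f(5)·m(2) = 1 + 1/2·139/64 + 1/4·7/8 + 1/4·3/4 = 319/128
E[N_7] = m(7) = 319/128

319/128


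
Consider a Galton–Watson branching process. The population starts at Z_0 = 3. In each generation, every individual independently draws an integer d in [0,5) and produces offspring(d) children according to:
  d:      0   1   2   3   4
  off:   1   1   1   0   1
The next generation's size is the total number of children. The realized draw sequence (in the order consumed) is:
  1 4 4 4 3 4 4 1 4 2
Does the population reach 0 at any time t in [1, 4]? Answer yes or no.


gen 0: Z_0=3, draws=[1, 4, 4], offspring=[1, 1, 1], Z_1=3
gen 1: Z_1=3, draws=[4, 3, 4], offspring=[1, 0, 1], Z_2=2
gen 2: Z_2=2, draws=[4, 1], offspring=[1, 1], Z_3=2
gen 3: Z_3=2, draws=[4, 2], offspring=[1, 1], Z_4=2

no


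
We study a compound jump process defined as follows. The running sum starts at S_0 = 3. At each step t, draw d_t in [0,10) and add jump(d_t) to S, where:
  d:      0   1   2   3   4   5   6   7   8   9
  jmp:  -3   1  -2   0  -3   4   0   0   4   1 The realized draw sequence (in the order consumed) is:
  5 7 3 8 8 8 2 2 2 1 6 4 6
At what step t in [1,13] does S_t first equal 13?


9

t=0: S=3, d=5, jump=4, S_1=7
t=1: S=7, d=7, jump=0, S_2=7
t=2: S=7, d=3, jump=0, S_3=7
t=3: S=7, d=8, jump=4, S_4=11
t=4: S=11, d=8, jump=4, S_5=15
t=5: S=15, d=8, jump=4, S_6=19
t=6: S=19, d=2, jump=-2, S_7=17
t=7: S=17, d=2, jump=-2, S_8=15
t=8: S=15, d=2, jump=-2, S_9=13
t=9: S=13, d=1, jump=1, S_10=14
t=10: S=14, d=6, jump=0, S_11=14
t=11: S=14, d=4, jump=-3, S_12=11
t=12: S=11, d=6, jump=0, S_13=11


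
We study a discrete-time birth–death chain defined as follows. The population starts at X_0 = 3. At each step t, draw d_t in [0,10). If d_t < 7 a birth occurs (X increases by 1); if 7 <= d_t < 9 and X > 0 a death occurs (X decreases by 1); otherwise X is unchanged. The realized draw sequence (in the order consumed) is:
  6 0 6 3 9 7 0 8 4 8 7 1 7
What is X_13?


5

t=0: X=3, d=6 → birth, X_1=4
t=1: X=4, d=0 → birth, X_2=5
t=2: X=5, d=6 → birth, X_3=6
t=3: X=6, d=3 → birth, X_4=7
t=4: X=7, d=9 → hold, X_5=7
t=5: X=7, d=7 → death, X_6=6
t=6: X=6, d=0 → birth, X_7=7
t=7: X=7, d=8 → death, X_8=6
t=8: X=6, d=4 → birth, X_9=7
t=9: X=7, d=8 → death, X_10=6
t=10: X=6, d=7 → death, X_11=5
t=11: X=5, d=1 → birth, X_12=6
t=12: X=6, d=7 → death, X_13=5


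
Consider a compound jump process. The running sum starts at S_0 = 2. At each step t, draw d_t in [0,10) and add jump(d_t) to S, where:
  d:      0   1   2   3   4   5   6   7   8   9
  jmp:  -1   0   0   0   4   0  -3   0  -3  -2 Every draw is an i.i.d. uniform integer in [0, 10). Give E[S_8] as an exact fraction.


Outcome values over d=0..9: [-1, 0, 0, 0, 4, 0, -3, 0, -3, -2]
Σy = -5, Σy² = 39, M = 10
μ = -5/10 = -1/2,  σ² = 39/10 − (-1/2)² = 73/20
E[S_8] = 2 + 8·(-1/2) = -2

-2


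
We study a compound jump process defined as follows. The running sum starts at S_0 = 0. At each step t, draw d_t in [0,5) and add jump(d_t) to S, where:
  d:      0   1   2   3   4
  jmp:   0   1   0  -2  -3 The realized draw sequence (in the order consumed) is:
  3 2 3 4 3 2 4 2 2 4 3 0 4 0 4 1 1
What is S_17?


t=0: S=0, d=3, jump=-2, S_1=-2
t=1: S=-2, d=2, jump=0, S_2=-2
t=2: S=-2, d=3, jump=-2, S_3=-4
t=3: S=-4, d=4, jump=-3, S_4=-7
t=4: S=-7, d=3, jump=-2, S_5=-9
t=5: S=-9, d=2, jump=0, S_6=-9
t=6: S=-9, d=4, jump=-3, S_7=-12
t=7: S=-12, d=2, jump=0, S_8=-12
t=8: S=-12, d=2, jump=0, S_9=-12
t=9: S=-12, d=4, jump=-3, S_10=-15
t=10: S=-15, d=3, jump=-2, S_11=-17
t=11: S=-17, d=0, jump=0, S_12=-17
t=12: S=-17, d=4, jump=-3, S_13=-20
t=13: S=-20, d=0, jump=0, S_14=-20
t=14: S=-20, d=4, jump=-3, S_15=-23
t=15: S=-23, d=1, jump=1, S_16=-22
t=16: S=-22, d=1, jump=1, S_17=-21

-21


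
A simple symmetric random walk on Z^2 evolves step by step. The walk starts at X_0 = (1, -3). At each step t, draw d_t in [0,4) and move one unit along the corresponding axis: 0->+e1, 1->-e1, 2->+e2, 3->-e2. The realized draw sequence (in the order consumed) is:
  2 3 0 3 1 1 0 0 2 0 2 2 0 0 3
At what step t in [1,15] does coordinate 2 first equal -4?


4

t=0: X=(1, -3), d=2 → +e2, X_1=(1, -2)
t=1: X=(1, -2), d=3 → -e2, X_2=(1, -3)
t=2: X=(1, -3), d=0 → +e1, X_3=(2, -3)
t=3: X=(2, -3), d=3 → -e2, X_4=(2, -4)
t=4: X=(2, -4), d=1 → -e1, X_5=(1, -4)
t=5: X=(1, -4), d=1 → -e1, X_6=(0, -4)
t=6: X=(0, -4), d=0 → +e1, X_7=(1, -4)
t=7: X=(1, -4), d=0 → +e1, X_8=(2, -4)
t=8: X=(2, -4), d=2 → +e2, X_9=(2, -3)
t=9: X=(2, -3), d=0 → +e1, X_10=(3, -3)
t=10: X=(3, -3), d=2 → +e2, X_11=(3, -2)
t=11: X=(3, -2), d=2 → +e2, X_12=(3, -1)
t=12: X=(3, -1), d=0 → +e1, X_13=(4, -1)
t=13: X=(4, -1), d=0 → +e1, X_14=(5, -1)
t=14: X=(5, -1), d=3 → -e2, X_15=(5, -2)


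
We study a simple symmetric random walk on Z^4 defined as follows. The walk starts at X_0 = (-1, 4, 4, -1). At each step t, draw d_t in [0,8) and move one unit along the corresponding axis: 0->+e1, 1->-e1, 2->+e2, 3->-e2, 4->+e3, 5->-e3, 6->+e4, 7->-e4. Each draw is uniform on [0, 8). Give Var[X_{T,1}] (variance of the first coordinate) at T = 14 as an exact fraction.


7/2

Outcome values over d=0..7: [1, -1, 0, 0, 0, 0, 0, 0]
Σy = 0, Σy² = 2, M = 8
μ = 0/8 = 0,  σ² = 2/8 − (0)² = 1/4
Independent increments: Var[X_14] = 14·σ² = 14·(1/4) = 7/2


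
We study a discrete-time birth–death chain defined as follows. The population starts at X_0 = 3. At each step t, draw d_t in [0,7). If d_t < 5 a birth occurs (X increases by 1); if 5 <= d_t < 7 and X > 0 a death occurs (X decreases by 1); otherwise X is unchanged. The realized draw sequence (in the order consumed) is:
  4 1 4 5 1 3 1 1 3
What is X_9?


10

t=0: X=3, d=4 → birth, X_1=4
t=1: X=4, d=1 → birth, X_2=5
t=2: X=5, d=4 → birth, X_3=6
t=3: X=6, d=5 → death, X_4=5
t=4: X=5, d=1 → birth, X_5=6
t=5: X=6, d=3 → birth, X_6=7
t=6: X=7, d=1 → birth, X_7=8
t=7: X=8, d=1 → birth, X_8=9
t=8: X=9, d=3 → birth, X_9=10


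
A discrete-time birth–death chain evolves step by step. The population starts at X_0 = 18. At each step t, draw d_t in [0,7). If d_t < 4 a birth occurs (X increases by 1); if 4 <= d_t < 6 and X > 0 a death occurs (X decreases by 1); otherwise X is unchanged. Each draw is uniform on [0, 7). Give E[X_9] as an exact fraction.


144/7

X can drop by at most 1 per step and X_0 = 18 > T = 9, so X_t >= 18 − t >= 9 > 0 for every t <= 9: the floor at 0 (the 'and X > 0' condition) never binds. Hence X_9 = X_0 + Σ_{t<9} Y_t with i.i.d. increments Y_t = y(d_t) ∈ {+1, −1, 0}.
Outcome values over d=0..6: [1, 1, 1, 1, -1, -1, 0]
Σy = 2, Σy² = 6, M = 7
μ = 2/7 = 2/7,  σ² = 6/7 − (2/7)² = 38/49
E[X_9] = 18 + 9·(2/7) = 144/7


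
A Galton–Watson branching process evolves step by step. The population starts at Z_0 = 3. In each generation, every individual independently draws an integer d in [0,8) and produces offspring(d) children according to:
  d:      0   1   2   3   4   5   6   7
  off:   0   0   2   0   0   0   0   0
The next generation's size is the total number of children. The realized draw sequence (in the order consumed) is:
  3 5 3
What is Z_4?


gen 0: Z_0=3, draws=[3, 5, 3], offspring=[0, 0, 0], Z_1=0
gen 1: Z_1=0, draws=[], offspring=[], Z_2=0
gen 2: Z_2=0, draws=[], offspring=[], Z_3=0
gen 3: Z_3=0, draws=[], offspring=[], Z_4=0

0


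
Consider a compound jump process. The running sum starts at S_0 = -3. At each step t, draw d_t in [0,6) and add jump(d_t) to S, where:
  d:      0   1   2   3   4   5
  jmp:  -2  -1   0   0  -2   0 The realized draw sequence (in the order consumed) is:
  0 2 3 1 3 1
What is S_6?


t=0: S=-3, d=0, jump=-2, S_1=-5
t=1: S=-5, d=2, jump=0, S_2=-5
t=2: S=-5, d=3, jump=0, S_3=-5
t=3: S=-5, d=1, jump=-1, S_4=-6
t=4: S=-6, d=3, jump=0, S_5=-6
t=5: S=-6, d=1, jump=-1, S_6=-7

-7


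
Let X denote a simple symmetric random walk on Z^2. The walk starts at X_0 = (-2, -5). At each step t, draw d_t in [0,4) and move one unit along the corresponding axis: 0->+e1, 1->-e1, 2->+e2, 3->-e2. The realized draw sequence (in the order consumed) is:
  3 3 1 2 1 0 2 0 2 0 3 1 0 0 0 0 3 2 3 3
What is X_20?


(2, -7)

t=0: X=(-2, -5), d=3 → -e2, X_1=(-2, -6)
t=1: X=(-2, -6), d=3 → -e2, X_2=(-2, -7)
t=2: X=(-2, -7), d=1 → -e1, X_3=(-3, -7)
t=3: X=(-3, -7), d=2 → +e2, X_4=(-3, -6)
t=4: X=(-3, -6), d=1 → -e1, X_5=(-4, -6)
t=5: X=(-4, -6), d=0 → +e1, X_6=(-3, -6)
t=6: X=(-3, -6), d=2 → +e2, X_7=(-3, -5)
t=7: X=(-3, -5), d=0 → +e1, X_8=(-2, -5)
t=8: X=(-2, -5), d=2 → +e2, X_9=(-2, -4)
t=9: X=(-2, -4), d=0 → +e1, X_10=(-1, -4)
t=10: X=(-1, -4), d=3 → -e2, X_11=(-1, -5)
t=11: X=(-1, -5), d=1 → -e1, X_12=(-2, -5)
t=12: X=(-2, -5), d=0 → +e1, X_13=(-1, -5)
t=13: X=(-1, -5), d=0 → +e1, X_14=(0, -5)
t=14: X=(0, -5), d=0 → +e1, X_15=(1, -5)
t=15: X=(1, -5), d=0 → +e1, X_16=(2, -5)
t=16: X=(2, -5), d=3 → -e2, X_17=(2, -6)
t=17: X=(2, -6), d=2 → +e2, X_18=(2, -5)
t=18: X=(2, -5), d=3 → -e2, X_19=(2, -6)
t=19: X=(2, -6), d=3 → -e2, X_20=(2, -7)


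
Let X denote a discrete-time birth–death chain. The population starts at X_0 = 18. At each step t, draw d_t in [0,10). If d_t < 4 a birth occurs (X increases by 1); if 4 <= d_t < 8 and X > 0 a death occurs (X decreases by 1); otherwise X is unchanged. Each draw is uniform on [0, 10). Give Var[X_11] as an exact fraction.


X can drop by at most 1 per step and X_0 = 18 > T = 11, so X_t >= 18 − t >= 7 > 0 for every t <= 11: the floor at 0 (the 'and X > 0' condition) never binds. Hence X_11 = X_0 + Σ_{t<11} Y_t with i.i.d. increments Y_t = y(d_t) ∈ {+1, −1, 0}.
Outcome values over d=0..9: [1, 1, 1, 1, -1, -1, -1, -1, 0, 0]
Σy = 0, Σy² = 8, M = 10
μ = 0/10 = 0,  σ² = 8/10 − (0)² = 4/5
Independent increments: Var[X_11] = 11·σ² = 11·(4/5) = 44/5

44/5


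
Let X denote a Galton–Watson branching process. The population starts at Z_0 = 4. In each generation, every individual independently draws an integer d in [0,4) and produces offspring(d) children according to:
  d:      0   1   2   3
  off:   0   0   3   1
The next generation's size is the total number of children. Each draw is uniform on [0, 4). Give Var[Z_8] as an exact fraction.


Outcome values over d=0..3: [0, 0, 3, 1]
Σy = 4, Σy² = 10, M = 4
μ = 4/4 = 1,  σ² = 10/4 − (1)² = 3/2
V_0 = 0, E_0 = 4
V_1 = 3/2·E_0 + (1)²·V_0 = 6;  E_1 = 4
V_2 = 3/2·E_1 + (1)²·V_1 = 12;  E_2 = 4
V_3 = 3/2·E_2 + (1)²·V_2 = 18;  E_3 = 4
V_4 = 3/2·E_3 + (1)²·V_3 = 24;  E_4 = 4
V_5 = 3/2·E_4 + (1)²·V_4 = 30;  E_5 = 4
V_6 = 3/2·E_5 + (1)²·V_5 = 36;  E_6 = 4
V_7 = 3/2·E_6 + (1)²·V_6 = 42;  E_7 = 4
V_8 = 3/2·E_7 + (1)²·V_7 = 48;  E_8 = 4

48


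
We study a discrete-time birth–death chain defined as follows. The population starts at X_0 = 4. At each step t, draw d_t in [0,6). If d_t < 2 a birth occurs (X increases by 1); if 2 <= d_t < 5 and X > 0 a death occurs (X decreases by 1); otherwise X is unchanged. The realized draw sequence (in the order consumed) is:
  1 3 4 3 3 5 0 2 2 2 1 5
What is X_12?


t=0: X=4, d=1 → birth, X_1=5
t=1: X=5, d=3 → death, X_2=4
t=2: X=4, d=4 → death, X_3=3
t=3: X=3, d=3 → death, X_4=2
t=4: X=2, d=3 → death, X_5=1
t=5: X=1, d=5 → hold, X_6=1
t=6: X=1, d=0 → birth, X_7=2
t=7: X=2, d=2 → death, X_8=1
t=8: X=1, d=2 → death, X_9=0
t=9: X=0, d=2 → hold, X_10=0
t=10: X=0, d=1 → birth, X_11=1
t=11: X=1, d=5 → hold, X_12=1

1


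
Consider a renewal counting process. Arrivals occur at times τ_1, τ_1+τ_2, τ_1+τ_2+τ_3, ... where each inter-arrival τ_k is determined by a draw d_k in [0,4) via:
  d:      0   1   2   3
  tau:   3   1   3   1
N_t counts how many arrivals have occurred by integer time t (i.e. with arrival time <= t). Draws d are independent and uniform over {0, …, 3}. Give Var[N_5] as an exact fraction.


Inter-arrival values over d=0..3: [3, 1, 3, 1]
Each d has probability 1/4, so the pmf of τ is: f(1) = 1/2, f(3) = 1/2
Let p_n(j) = P(N_n = j), with p_0 = [1]. Condition on τ_1: p_n(0) = P(τ > n), and for j >= 1, p_n(j) = Σ_{k<=n} f(k)·p_{n−k}(j−1)
p_1 = [1/2, 1/2]  (j = 0..1)
p_2 = [1/2, 1/4, 1/4]  (j = 0..2)
p_3 = [0, 3/4, 1/8, 1/8]  (j = 0..3)
p_4 = [0, 1/4, 5/8, 1/16, 1/16]  (j = 0..4)
p_5 = [0, 1/4, 1/4, 7/16, 1/32, 1/32]  (j = 0..5)
E[N_5] = Σ j·p_5(j) = 75/32;  E[N_5²] = Σ j²·p_5(j) = 207/32
Var[N_5] = 207/32 − (75/32)² = 999/1024

999/1024


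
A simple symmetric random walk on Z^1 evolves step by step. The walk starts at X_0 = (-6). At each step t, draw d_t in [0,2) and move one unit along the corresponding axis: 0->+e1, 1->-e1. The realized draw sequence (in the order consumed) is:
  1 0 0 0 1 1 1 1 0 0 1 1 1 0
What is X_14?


t=0: X=(-6), d=1 → -e1, X_1=(-7)
t=1: X=(-7), d=0 → +e1, X_2=(-6)
t=2: X=(-6), d=0 → +e1, X_3=(-5)
t=3: X=(-5), d=0 → +e1, X_4=(-4)
t=4: X=(-4), d=1 → -e1, X_5=(-5)
t=5: X=(-5), d=1 → -e1, X_6=(-6)
t=6: X=(-6), d=1 → -e1, X_7=(-7)
t=7: X=(-7), d=1 → -e1, X_8=(-8)
t=8: X=(-8), d=0 → +e1, X_9=(-7)
t=9: X=(-7), d=0 → +e1, X_10=(-6)
t=10: X=(-6), d=1 → -e1, X_11=(-7)
t=11: X=(-7), d=1 → -e1, X_12=(-8)
t=12: X=(-8), d=1 → -e1, X_13=(-9)
t=13: X=(-9), d=0 → +e1, X_14=(-8)

(-8)


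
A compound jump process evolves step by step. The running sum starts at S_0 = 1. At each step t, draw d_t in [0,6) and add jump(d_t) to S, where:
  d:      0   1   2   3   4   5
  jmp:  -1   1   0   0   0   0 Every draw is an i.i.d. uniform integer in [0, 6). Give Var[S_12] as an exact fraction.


4

Outcome values over d=0..5: [-1, 1, 0, 0, 0, 0]
Σy = 0, Σy² = 2, M = 6
μ = 0/6 = 0,  σ² = 2/6 − (0)² = 1/3
Independent increments: Var[S_12] = 12·σ² = 12·(1/3) = 4


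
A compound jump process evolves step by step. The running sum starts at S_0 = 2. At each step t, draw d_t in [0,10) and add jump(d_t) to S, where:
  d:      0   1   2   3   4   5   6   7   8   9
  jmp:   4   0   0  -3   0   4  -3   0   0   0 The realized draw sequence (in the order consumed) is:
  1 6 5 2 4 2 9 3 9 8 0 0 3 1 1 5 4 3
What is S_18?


6

t=0: S=2, d=1, jump=0, S_1=2
t=1: S=2, d=6, jump=-3, S_2=-1
t=2: S=-1, d=5, jump=4, S_3=3
t=3: S=3, d=2, jump=0, S_4=3
t=4: S=3, d=4, jump=0, S_5=3
t=5: S=3, d=2, jump=0, S_6=3
t=6: S=3, d=9, jump=0, S_7=3
t=7: S=3, d=3, jump=-3, S_8=0
t=8: S=0, d=9, jump=0, S_9=0
t=9: S=0, d=8, jump=0, S_10=0
t=10: S=0, d=0, jump=4, S_11=4
t=11: S=4, d=0, jump=4, S_12=8
t=12: S=8, d=3, jump=-3, S_13=5
t=13: S=5, d=1, jump=0, S_14=5
t=14: S=5, d=1, jump=0, S_15=5
t=15: S=5, d=5, jump=4, S_16=9
t=16: S=9, d=4, jump=0, S_17=9
t=17: S=9, d=3, jump=-3, S_18=6
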